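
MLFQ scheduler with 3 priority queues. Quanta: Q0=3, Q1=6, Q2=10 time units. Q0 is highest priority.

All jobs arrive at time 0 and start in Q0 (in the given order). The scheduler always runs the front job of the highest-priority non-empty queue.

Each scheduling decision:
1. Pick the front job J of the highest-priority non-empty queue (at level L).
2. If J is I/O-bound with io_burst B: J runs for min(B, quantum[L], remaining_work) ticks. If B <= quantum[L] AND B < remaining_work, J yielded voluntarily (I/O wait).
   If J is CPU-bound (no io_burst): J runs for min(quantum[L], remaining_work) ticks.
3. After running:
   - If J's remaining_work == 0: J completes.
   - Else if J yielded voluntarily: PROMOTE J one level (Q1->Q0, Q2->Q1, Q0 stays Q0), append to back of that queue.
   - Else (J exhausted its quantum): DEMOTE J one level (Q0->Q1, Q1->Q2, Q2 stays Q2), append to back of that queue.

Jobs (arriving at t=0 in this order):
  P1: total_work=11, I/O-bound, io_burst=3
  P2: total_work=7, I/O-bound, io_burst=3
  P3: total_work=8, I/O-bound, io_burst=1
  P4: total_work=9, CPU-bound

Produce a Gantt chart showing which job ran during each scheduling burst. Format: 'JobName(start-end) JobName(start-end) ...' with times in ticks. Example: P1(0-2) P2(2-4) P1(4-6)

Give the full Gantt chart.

t=0-3: P1@Q0 runs 3, rem=8, I/O yield, promote→Q0. Q0=[P2,P3,P4,P1] Q1=[] Q2=[]
t=3-6: P2@Q0 runs 3, rem=4, I/O yield, promote→Q0. Q0=[P3,P4,P1,P2] Q1=[] Q2=[]
t=6-7: P3@Q0 runs 1, rem=7, I/O yield, promote→Q0. Q0=[P4,P1,P2,P3] Q1=[] Q2=[]
t=7-10: P4@Q0 runs 3, rem=6, quantum used, demote→Q1. Q0=[P1,P2,P3] Q1=[P4] Q2=[]
t=10-13: P1@Q0 runs 3, rem=5, I/O yield, promote→Q0. Q0=[P2,P3,P1] Q1=[P4] Q2=[]
t=13-16: P2@Q0 runs 3, rem=1, I/O yield, promote→Q0. Q0=[P3,P1,P2] Q1=[P4] Q2=[]
t=16-17: P3@Q0 runs 1, rem=6, I/O yield, promote→Q0. Q0=[P1,P2,P3] Q1=[P4] Q2=[]
t=17-20: P1@Q0 runs 3, rem=2, I/O yield, promote→Q0. Q0=[P2,P3,P1] Q1=[P4] Q2=[]
t=20-21: P2@Q0 runs 1, rem=0, completes. Q0=[P3,P1] Q1=[P4] Q2=[]
t=21-22: P3@Q0 runs 1, rem=5, I/O yield, promote→Q0. Q0=[P1,P3] Q1=[P4] Q2=[]
t=22-24: P1@Q0 runs 2, rem=0, completes. Q0=[P3] Q1=[P4] Q2=[]
t=24-25: P3@Q0 runs 1, rem=4, I/O yield, promote→Q0. Q0=[P3] Q1=[P4] Q2=[]
t=25-26: P3@Q0 runs 1, rem=3, I/O yield, promote→Q0. Q0=[P3] Q1=[P4] Q2=[]
t=26-27: P3@Q0 runs 1, rem=2, I/O yield, promote→Q0. Q0=[P3] Q1=[P4] Q2=[]
t=27-28: P3@Q0 runs 1, rem=1, I/O yield, promote→Q0. Q0=[P3] Q1=[P4] Q2=[]
t=28-29: P3@Q0 runs 1, rem=0, completes. Q0=[] Q1=[P4] Q2=[]
t=29-35: P4@Q1 runs 6, rem=0, completes. Q0=[] Q1=[] Q2=[]

Answer: P1(0-3) P2(3-6) P3(6-7) P4(7-10) P1(10-13) P2(13-16) P3(16-17) P1(17-20) P2(20-21) P3(21-22) P1(22-24) P3(24-25) P3(25-26) P3(26-27) P3(27-28) P3(28-29) P4(29-35)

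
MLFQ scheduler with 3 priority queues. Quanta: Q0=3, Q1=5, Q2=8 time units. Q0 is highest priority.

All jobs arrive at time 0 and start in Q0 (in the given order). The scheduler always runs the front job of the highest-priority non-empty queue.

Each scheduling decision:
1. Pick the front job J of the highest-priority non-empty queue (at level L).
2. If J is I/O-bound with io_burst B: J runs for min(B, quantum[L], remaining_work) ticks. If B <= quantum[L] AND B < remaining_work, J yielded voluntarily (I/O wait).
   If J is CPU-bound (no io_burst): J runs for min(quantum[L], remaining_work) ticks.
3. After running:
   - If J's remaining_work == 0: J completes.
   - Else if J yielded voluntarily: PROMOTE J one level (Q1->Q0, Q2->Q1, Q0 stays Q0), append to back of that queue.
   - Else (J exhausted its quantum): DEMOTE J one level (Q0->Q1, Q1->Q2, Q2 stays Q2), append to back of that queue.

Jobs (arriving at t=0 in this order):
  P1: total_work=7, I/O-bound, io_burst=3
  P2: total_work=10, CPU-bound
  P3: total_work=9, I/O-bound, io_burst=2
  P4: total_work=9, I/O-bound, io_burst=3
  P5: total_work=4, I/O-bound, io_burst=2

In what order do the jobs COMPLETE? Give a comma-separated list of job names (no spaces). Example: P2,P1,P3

t=0-3: P1@Q0 runs 3, rem=4, I/O yield, promote→Q0. Q0=[P2,P3,P4,P5,P1] Q1=[] Q2=[]
t=3-6: P2@Q0 runs 3, rem=7, quantum used, demote→Q1. Q0=[P3,P4,P5,P1] Q1=[P2] Q2=[]
t=6-8: P3@Q0 runs 2, rem=7, I/O yield, promote→Q0. Q0=[P4,P5,P1,P3] Q1=[P2] Q2=[]
t=8-11: P4@Q0 runs 3, rem=6, I/O yield, promote→Q0. Q0=[P5,P1,P3,P4] Q1=[P2] Q2=[]
t=11-13: P5@Q0 runs 2, rem=2, I/O yield, promote→Q0. Q0=[P1,P3,P4,P5] Q1=[P2] Q2=[]
t=13-16: P1@Q0 runs 3, rem=1, I/O yield, promote→Q0. Q0=[P3,P4,P5,P1] Q1=[P2] Q2=[]
t=16-18: P3@Q0 runs 2, rem=5, I/O yield, promote→Q0. Q0=[P4,P5,P1,P3] Q1=[P2] Q2=[]
t=18-21: P4@Q0 runs 3, rem=3, I/O yield, promote→Q0. Q0=[P5,P1,P3,P4] Q1=[P2] Q2=[]
t=21-23: P5@Q0 runs 2, rem=0, completes. Q0=[P1,P3,P4] Q1=[P2] Q2=[]
t=23-24: P1@Q0 runs 1, rem=0, completes. Q0=[P3,P4] Q1=[P2] Q2=[]
t=24-26: P3@Q0 runs 2, rem=3, I/O yield, promote→Q0. Q0=[P4,P3] Q1=[P2] Q2=[]
t=26-29: P4@Q0 runs 3, rem=0, completes. Q0=[P3] Q1=[P2] Q2=[]
t=29-31: P3@Q0 runs 2, rem=1, I/O yield, promote→Q0. Q0=[P3] Q1=[P2] Q2=[]
t=31-32: P3@Q0 runs 1, rem=0, completes. Q0=[] Q1=[P2] Q2=[]
t=32-37: P2@Q1 runs 5, rem=2, quantum used, demote→Q2. Q0=[] Q1=[] Q2=[P2]
t=37-39: P2@Q2 runs 2, rem=0, completes. Q0=[] Q1=[] Q2=[]

Answer: P5,P1,P4,P3,P2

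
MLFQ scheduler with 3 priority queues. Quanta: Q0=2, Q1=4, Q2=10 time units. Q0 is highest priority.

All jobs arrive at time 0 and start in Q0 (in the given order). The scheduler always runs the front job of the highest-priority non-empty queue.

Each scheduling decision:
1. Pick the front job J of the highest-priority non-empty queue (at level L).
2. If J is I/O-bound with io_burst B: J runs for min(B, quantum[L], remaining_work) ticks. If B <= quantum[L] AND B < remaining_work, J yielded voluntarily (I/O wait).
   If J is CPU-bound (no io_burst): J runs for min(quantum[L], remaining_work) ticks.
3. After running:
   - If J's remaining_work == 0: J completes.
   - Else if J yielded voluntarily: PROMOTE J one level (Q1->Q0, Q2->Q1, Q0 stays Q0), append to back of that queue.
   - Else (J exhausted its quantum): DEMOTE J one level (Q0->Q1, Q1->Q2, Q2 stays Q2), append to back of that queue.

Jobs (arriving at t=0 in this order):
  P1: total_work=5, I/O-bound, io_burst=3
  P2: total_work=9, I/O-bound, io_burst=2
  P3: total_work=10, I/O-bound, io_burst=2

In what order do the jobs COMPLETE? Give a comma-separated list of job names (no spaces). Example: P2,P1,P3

Answer: P2,P3,P1

Derivation:
t=0-2: P1@Q0 runs 2, rem=3, quantum used, demote→Q1. Q0=[P2,P3] Q1=[P1] Q2=[]
t=2-4: P2@Q0 runs 2, rem=7, I/O yield, promote→Q0. Q0=[P3,P2] Q1=[P1] Q2=[]
t=4-6: P3@Q0 runs 2, rem=8, I/O yield, promote→Q0. Q0=[P2,P3] Q1=[P1] Q2=[]
t=6-8: P2@Q0 runs 2, rem=5, I/O yield, promote→Q0. Q0=[P3,P2] Q1=[P1] Q2=[]
t=8-10: P3@Q0 runs 2, rem=6, I/O yield, promote→Q0. Q0=[P2,P3] Q1=[P1] Q2=[]
t=10-12: P2@Q0 runs 2, rem=3, I/O yield, promote→Q0. Q0=[P3,P2] Q1=[P1] Q2=[]
t=12-14: P3@Q0 runs 2, rem=4, I/O yield, promote→Q0. Q0=[P2,P3] Q1=[P1] Q2=[]
t=14-16: P2@Q0 runs 2, rem=1, I/O yield, promote→Q0. Q0=[P3,P2] Q1=[P1] Q2=[]
t=16-18: P3@Q0 runs 2, rem=2, I/O yield, promote→Q0. Q0=[P2,P3] Q1=[P1] Q2=[]
t=18-19: P2@Q0 runs 1, rem=0, completes. Q0=[P3] Q1=[P1] Q2=[]
t=19-21: P3@Q0 runs 2, rem=0, completes. Q0=[] Q1=[P1] Q2=[]
t=21-24: P1@Q1 runs 3, rem=0, completes. Q0=[] Q1=[] Q2=[]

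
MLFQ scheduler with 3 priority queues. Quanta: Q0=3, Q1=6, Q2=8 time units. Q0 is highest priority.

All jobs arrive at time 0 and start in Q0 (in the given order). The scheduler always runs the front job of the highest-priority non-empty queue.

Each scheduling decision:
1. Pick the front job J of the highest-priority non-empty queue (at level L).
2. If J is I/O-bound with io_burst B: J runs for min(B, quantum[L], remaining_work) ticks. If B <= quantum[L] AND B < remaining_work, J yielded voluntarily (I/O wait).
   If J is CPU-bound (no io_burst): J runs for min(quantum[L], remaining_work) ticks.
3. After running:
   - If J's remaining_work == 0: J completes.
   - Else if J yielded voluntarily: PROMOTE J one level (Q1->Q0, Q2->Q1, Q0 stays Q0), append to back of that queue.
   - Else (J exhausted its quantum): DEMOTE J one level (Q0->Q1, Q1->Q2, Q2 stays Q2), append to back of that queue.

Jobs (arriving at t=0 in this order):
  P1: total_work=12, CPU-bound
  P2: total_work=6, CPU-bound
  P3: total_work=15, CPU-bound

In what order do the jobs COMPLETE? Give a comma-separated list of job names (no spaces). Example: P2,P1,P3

Answer: P2,P1,P3

Derivation:
t=0-3: P1@Q0 runs 3, rem=9, quantum used, demote→Q1. Q0=[P2,P3] Q1=[P1] Q2=[]
t=3-6: P2@Q0 runs 3, rem=3, quantum used, demote→Q1. Q0=[P3] Q1=[P1,P2] Q2=[]
t=6-9: P3@Q0 runs 3, rem=12, quantum used, demote→Q1. Q0=[] Q1=[P1,P2,P3] Q2=[]
t=9-15: P1@Q1 runs 6, rem=3, quantum used, demote→Q2. Q0=[] Q1=[P2,P3] Q2=[P1]
t=15-18: P2@Q1 runs 3, rem=0, completes. Q0=[] Q1=[P3] Q2=[P1]
t=18-24: P3@Q1 runs 6, rem=6, quantum used, demote→Q2. Q0=[] Q1=[] Q2=[P1,P3]
t=24-27: P1@Q2 runs 3, rem=0, completes. Q0=[] Q1=[] Q2=[P3]
t=27-33: P3@Q2 runs 6, rem=0, completes. Q0=[] Q1=[] Q2=[]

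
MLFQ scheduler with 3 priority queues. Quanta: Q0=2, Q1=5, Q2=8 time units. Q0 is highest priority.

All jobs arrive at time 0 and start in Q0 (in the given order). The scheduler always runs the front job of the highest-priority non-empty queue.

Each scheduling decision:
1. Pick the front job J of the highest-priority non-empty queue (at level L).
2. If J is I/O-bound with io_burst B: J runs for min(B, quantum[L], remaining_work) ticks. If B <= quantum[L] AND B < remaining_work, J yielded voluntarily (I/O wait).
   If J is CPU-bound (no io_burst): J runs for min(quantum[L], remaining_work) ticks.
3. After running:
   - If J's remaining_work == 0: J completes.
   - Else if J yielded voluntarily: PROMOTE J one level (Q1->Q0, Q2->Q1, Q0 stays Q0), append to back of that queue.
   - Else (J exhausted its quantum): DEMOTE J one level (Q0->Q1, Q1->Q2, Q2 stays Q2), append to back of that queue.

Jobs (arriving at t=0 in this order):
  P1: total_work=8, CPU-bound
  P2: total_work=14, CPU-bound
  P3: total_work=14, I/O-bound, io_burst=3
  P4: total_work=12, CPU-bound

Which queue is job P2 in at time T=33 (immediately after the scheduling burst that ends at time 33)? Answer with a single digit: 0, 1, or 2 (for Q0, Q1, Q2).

t=0-2: P1@Q0 runs 2, rem=6, quantum used, demote→Q1. Q0=[P2,P3,P4] Q1=[P1] Q2=[]
t=2-4: P2@Q0 runs 2, rem=12, quantum used, demote→Q1. Q0=[P3,P4] Q1=[P1,P2] Q2=[]
t=4-6: P3@Q0 runs 2, rem=12, quantum used, demote→Q1. Q0=[P4] Q1=[P1,P2,P3] Q2=[]
t=6-8: P4@Q0 runs 2, rem=10, quantum used, demote→Q1. Q0=[] Q1=[P1,P2,P3,P4] Q2=[]
t=8-13: P1@Q1 runs 5, rem=1, quantum used, demote→Q2. Q0=[] Q1=[P2,P3,P4] Q2=[P1]
t=13-18: P2@Q1 runs 5, rem=7, quantum used, demote→Q2. Q0=[] Q1=[P3,P4] Q2=[P1,P2]
t=18-21: P3@Q1 runs 3, rem=9, I/O yield, promote→Q0. Q0=[P3] Q1=[P4] Q2=[P1,P2]
t=21-23: P3@Q0 runs 2, rem=7, quantum used, demote→Q1. Q0=[] Q1=[P4,P3] Q2=[P1,P2]
t=23-28: P4@Q1 runs 5, rem=5, quantum used, demote→Q2. Q0=[] Q1=[P3] Q2=[P1,P2,P4]
t=28-31: P3@Q1 runs 3, rem=4, I/O yield, promote→Q0. Q0=[P3] Q1=[] Q2=[P1,P2,P4]
t=31-33: P3@Q0 runs 2, rem=2, quantum used, demote→Q1. Q0=[] Q1=[P3] Q2=[P1,P2,P4]
t=33-35: P3@Q1 runs 2, rem=0, completes. Q0=[] Q1=[] Q2=[P1,P2,P4]
t=35-36: P1@Q2 runs 1, rem=0, completes. Q0=[] Q1=[] Q2=[P2,P4]
t=36-43: P2@Q2 runs 7, rem=0, completes. Q0=[] Q1=[] Q2=[P4]
t=43-48: P4@Q2 runs 5, rem=0, completes. Q0=[] Q1=[] Q2=[]

Answer: 2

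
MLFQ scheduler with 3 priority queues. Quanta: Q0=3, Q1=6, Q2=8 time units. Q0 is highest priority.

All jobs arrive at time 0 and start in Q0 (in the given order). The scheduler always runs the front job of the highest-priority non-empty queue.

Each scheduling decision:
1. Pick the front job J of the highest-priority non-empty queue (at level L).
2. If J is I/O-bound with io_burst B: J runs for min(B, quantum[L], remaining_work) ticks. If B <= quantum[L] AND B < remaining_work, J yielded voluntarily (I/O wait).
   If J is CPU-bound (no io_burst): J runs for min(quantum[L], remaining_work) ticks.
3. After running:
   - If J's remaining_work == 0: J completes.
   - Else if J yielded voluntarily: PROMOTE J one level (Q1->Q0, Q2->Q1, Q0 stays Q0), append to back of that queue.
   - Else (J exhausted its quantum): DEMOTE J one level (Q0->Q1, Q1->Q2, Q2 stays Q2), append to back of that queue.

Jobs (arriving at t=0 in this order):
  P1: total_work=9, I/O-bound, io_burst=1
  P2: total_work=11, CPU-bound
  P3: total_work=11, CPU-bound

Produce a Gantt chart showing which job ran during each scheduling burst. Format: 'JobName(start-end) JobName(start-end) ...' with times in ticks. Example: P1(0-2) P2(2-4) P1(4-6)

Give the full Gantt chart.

t=0-1: P1@Q0 runs 1, rem=8, I/O yield, promote→Q0. Q0=[P2,P3,P1] Q1=[] Q2=[]
t=1-4: P2@Q0 runs 3, rem=8, quantum used, demote→Q1. Q0=[P3,P1] Q1=[P2] Q2=[]
t=4-7: P3@Q0 runs 3, rem=8, quantum used, demote→Q1. Q0=[P1] Q1=[P2,P3] Q2=[]
t=7-8: P1@Q0 runs 1, rem=7, I/O yield, promote→Q0. Q0=[P1] Q1=[P2,P3] Q2=[]
t=8-9: P1@Q0 runs 1, rem=6, I/O yield, promote→Q0. Q0=[P1] Q1=[P2,P3] Q2=[]
t=9-10: P1@Q0 runs 1, rem=5, I/O yield, promote→Q0. Q0=[P1] Q1=[P2,P3] Q2=[]
t=10-11: P1@Q0 runs 1, rem=4, I/O yield, promote→Q0. Q0=[P1] Q1=[P2,P3] Q2=[]
t=11-12: P1@Q0 runs 1, rem=3, I/O yield, promote→Q0. Q0=[P1] Q1=[P2,P3] Q2=[]
t=12-13: P1@Q0 runs 1, rem=2, I/O yield, promote→Q0. Q0=[P1] Q1=[P2,P3] Q2=[]
t=13-14: P1@Q0 runs 1, rem=1, I/O yield, promote→Q0. Q0=[P1] Q1=[P2,P3] Q2=[]
t=14-15: P1@Q0 runs 1, rem=0, completes. Q0=[] Q1=[P2,P3] Q2=[]
t=15-21: P2@Q1 runs 6, rem=2, quantum used, demote→Q2. Q0=[] Q1=[P3] Q2=[P2]
t=21-27: P3@Q1 runs 6, rem=2, quantum used, demote→Q2. Q0=[] Q1=[] Q2=[P2,P3]
t=27-29: P2@Q2 runs 2, rem=0, completes. Q0=[] Q1=[] Q2=[P3]
t=29-31: P3@Q2 runs 2, rem=0, completes. Q0=[] Q1=[] Q2=[]

Answer: P1(0-1) P2(1-4) P3(4-7) P1(7-8) P1(8-9) P1(9-10) P1(10-11) P1(11-12) P1(12-13) P1(13-14) P1(14-15) P2(15-21) P3(21-27) P2(27-29) P3(29-31)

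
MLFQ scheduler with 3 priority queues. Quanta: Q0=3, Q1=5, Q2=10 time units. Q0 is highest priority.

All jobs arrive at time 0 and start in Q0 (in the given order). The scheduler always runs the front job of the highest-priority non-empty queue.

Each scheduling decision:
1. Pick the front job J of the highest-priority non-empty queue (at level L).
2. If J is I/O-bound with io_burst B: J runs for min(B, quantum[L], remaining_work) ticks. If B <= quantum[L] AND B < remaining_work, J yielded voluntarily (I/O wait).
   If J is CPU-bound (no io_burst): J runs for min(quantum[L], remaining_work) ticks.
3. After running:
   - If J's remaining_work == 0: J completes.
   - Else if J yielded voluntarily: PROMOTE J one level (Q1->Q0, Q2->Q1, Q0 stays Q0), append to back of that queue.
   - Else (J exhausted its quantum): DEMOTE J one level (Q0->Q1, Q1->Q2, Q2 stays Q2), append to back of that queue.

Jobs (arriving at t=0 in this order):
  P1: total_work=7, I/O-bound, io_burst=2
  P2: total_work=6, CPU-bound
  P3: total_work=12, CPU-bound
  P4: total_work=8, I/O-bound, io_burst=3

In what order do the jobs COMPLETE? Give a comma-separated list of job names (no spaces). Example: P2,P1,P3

t=0-2: P1@Q0 runs 2, rem=5, I/O yield, promote→Q0. Q0=[P2,P3,P4,P1] Q1=[] Q2=[]
t=2-5: P2@Q0 runs 3, rem=3, quantum used, demote→Q1. Q0=[P3,P4,P1] Q1=[P2] Q2=[]
t=5-8: P3@Q0 runs 3, rem=9, quantum used, demote→Q1. Q0=[P4,P1] Q1=[P2,P3] Q2=[]
t=8-11: P4@Q0 runs 3, rem=5, I/O yield, promote→Q0. Q0=[P1,P4] Q1=[P2,P3] Q2=[]
t=11-13: P1@Q0 runs 2, rem=3, I/O yield, promote→Q0. Q0=[P4,P1] Q1=[P2,P3] Q2=[]
t=13-16: P4@Q0 runs 3, rem=2, I/O yield, promote→Q0. Q0=[P1,P4] Q1=[P2,P3] Q2=[]
t=16-18: P1@Q0 runs 2, rem=1, I/O yield, promote→Q0. Q0=[P4,P1] Q1=[P2,P3] Q2=[]
t=18-20: P4@Q0 runs 2, rem=0, completes. Q0=[P1] Q1=[P2,P3] Q2=[]
t=20-21: P1@Q0 runs 1, rem=0, completes. Q0=[] Q1=[P2,P3] Q2=[]
t=21-24: P2@Q1 runs 3, rem=0, completes. Q0=[] Q1=[P3] Q2=[]
t=24-29: P3@Q1 runs 5, rem=4, quantum used, demote→Q2. Q0=[] Q1=[] Q2=[P3]
t=29-33: P3@Q2 runs 4, rem=0, completes. Q0=[] Q1=[] Q2=[]

Answer: P4,P1,P2,P3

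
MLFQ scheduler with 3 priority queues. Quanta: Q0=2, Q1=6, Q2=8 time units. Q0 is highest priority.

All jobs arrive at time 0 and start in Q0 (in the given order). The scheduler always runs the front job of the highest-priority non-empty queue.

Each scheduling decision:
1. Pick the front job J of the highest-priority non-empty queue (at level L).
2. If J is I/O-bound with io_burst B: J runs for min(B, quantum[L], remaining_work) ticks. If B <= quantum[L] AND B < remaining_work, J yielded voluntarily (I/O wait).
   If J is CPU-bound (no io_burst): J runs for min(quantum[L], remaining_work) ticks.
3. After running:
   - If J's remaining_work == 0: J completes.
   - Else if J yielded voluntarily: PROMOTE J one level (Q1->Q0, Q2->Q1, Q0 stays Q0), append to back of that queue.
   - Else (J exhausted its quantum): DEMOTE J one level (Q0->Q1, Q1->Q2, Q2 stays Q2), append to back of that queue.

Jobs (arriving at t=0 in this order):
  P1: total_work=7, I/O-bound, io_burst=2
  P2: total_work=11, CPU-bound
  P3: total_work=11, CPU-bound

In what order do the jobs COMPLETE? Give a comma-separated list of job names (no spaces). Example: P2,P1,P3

Answer: P1,P2,P3

Derivation:
t=0-2: P1@Q0 runs 2, rem=5, I/O yield, promote→Q0. Q0=[P2,P3,P1] Q1=[] Q2=[]
t=2-4: P2@Q0 runs 2, rem=9, quantum used, demote→Q1. Q0=[P3,P1] Q1=[P2] Q2=[]
t=4-6: P3@Q0 runs 2, rem=9, quantum used, demote→Q1. Q0=[P1] Q1=[P2,P3] Q2=[]
t=6-8: P1@Q0 runs 2, rem=3, I/O yield, promote→Q0. Q0=[P1] Q1=[P2,P3] Q2=[]
t=8-10: P1@Q0 runs 2, rem=1, I/O yield, promote→Q0. Q0=[P1] Q1=[P2,P3] Q2=[]
t=10-11: P1@Q0 runs 1, rem=0, completes. Q0=[] Q1=[P2,P3] Q2=[]
t=11-17: P2@Q1 runs 6, rem=3, quantum used, demote→Q2. Q0=[] Q1=[P3] Q2=[P2]
t=17-23: P3@Q1 runs 6, rem=3, quantum used, demote→Q2. Q0=[] Q1=[] Q2=[P2,P3]
t=23-26: P2@Q2 runs 3, rem=0, completes. Q0=[] Q1=[] Q2=[P3]
t=26-29: P3@Q2 runs 3, rem=0, completes. Q0=[] Q1=[] Q2=[]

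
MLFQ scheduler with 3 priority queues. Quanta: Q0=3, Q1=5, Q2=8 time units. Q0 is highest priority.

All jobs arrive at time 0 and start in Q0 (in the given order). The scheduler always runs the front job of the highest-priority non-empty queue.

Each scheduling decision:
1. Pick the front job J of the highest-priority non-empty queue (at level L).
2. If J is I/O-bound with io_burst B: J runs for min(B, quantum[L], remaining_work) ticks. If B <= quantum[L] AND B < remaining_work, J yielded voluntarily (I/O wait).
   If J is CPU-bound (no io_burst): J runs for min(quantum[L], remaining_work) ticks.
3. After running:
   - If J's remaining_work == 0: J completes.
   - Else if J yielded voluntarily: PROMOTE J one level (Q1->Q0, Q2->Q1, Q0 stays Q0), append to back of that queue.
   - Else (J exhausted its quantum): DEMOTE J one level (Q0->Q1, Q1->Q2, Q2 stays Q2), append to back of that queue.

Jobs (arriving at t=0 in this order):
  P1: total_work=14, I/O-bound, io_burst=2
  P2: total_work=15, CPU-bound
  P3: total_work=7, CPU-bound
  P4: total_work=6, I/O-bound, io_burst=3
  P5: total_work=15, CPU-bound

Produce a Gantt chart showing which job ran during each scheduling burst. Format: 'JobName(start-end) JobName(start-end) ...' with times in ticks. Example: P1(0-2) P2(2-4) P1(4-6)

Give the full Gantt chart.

t=0-2: P1@Q0 runs 2, rem=12, I/O yield, promote→Q0. Q0=[P2,P3,P4,P5,P1] Q1=[] Q2=[]
t=2-5: P2@Q0 runs 3, rem=12, quantum used, demote→Q1. Q0=[P3,P4,P5,P1] Q1=[P2] Q2=[]
t=5-8: P3@Q0 runs 3, rem=4, quantum used, demote→Q1. Q0=[P4,P5,P1] Q1=[P2,P3] Q2=[]
t=8-11: P4@Q0 runs 3, rem=3, I/O yield, promote→Q0. Q0=[P5,P1,P4] Q1=[P2,P3] Q2=[]
t=11-14: P5@Q0 runs 3, rem=12, quantum used, demote→Q1. Q0=[P1,P4] Q1=[P2,P3,P5] Q2=[]
t=14-16: P1@Q0 runs 2, rem=10, I/O yield, promote→Q0. Q0=[P4,P1] Q1=[P2,P3,P5] Q2=[]
t=16-19: P4@Q0 runs 3, rem=0, completes. Q0=[P1] Q1=[P2,P3,P5] Q2=[]
t=19-21: P1@Q0 runs 2, rem=8, I/O yield, promote→Q0. Q0=[P1] Q1=[P2,P3,P5] Q2=[]
t=21-23: P1@Q0 runs 2, rem=6, I/O yield, promote→Q0. Q0=[P1] Q1=[P2,P3,P5] Q2=[]
t=23-25: P1@Q0 runs 2, rem=4, I/O yield, promote→Q0. Q0=[P1] Q1=[P2,P3,P5] Q2=[]
t=25-27: P1@Q0 runs 2, rem=2, I/O yield, promote→Q0. Q0=[P1] Q1=[P2,P3,P5] Q2=[]
t=27-29: P1@Q0 runs 2, rem=0, completes. Q0=[] Q1=[P2,P3,P5] Q2=[]
t=29-34: P2@Q1 runs 5, rem=7, quantum used, demote→Q2. Q0=[] Q1=[P3,P5] Q2=[P2]
t=34-38: P3@Q1 runs 4, rem=0, completes. Q0=[] Q1=[P5] Q2=[P2]
t=38-43: P5@Q1 runs 5, rem=7, quantum used, demote→Q2. Q0=[] Q1=[] Q2=[P2,P5]
t=43-50: P2@Q2 runs 7, rem=0, completes. Q0=[] Q1=[] Q2=[P5]
t=50-57: P5@Q2 runs 7, rem=0, completes. Q0=[] Q1=[] Q2=[]

Answer: P1(0-2) P2(2-5) P3(5-8) P4(8-11) P5(11-14) P1(14-16) P4(16-19) P1(19-21) P1(21-23) P1(23-25) P1(25-27) P1(27-29) P2(29-34) P3(34-38) P5(38-43) P2(43-50) P5(50-57)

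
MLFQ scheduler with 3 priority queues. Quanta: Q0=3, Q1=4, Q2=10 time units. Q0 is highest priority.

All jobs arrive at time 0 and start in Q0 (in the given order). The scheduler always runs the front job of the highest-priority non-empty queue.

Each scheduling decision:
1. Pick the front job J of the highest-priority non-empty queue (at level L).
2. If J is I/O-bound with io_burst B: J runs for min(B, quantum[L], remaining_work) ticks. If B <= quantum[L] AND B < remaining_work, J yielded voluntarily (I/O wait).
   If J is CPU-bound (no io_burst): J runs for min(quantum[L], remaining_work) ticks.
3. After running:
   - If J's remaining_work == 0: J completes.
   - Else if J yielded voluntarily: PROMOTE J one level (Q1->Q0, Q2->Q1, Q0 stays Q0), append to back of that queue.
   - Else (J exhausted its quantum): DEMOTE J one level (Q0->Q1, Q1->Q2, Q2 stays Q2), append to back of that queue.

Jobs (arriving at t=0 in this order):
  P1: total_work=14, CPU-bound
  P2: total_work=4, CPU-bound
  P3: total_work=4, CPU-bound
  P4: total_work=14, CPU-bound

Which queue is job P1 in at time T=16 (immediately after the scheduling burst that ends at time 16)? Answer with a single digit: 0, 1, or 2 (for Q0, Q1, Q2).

Answer: 2

Derivation:
t=0-3: P1@Q0 runs 3, rem=11, quantum used, demote→Q1. Q0=[P2,P3,P4] Q1=[P1] Q2=[]
t=3-6: P2@Q0 runs 3, rem=1, quantum used, demote→Q1. Q0=[P3,P4] Q1=[P1,P2] Q2=[]
t=6-9: P3@Q0 runs 3, rem=1, quantum used, demote→Q1. Q0=[P4] Q1=[P1,P2,P3] Q2=[]
t=9-12: P4@Q0 runs 3, rem=11, quantum used, demote→Q1. Q0=[] Q1=[P1,P2,P3,P4] Q2=[]
t=12-16: P1@Q1 runs 4, rem=7, quantum used, demote→Q2. Q0=[] Q1=[P2,P3,P4] Q2=[P1]
t=16-17: P2@Q1 runs 1, rem=0, completes. Q0=[] Q1=[P3,P4] Q2=[P1]
t=17-18: P3@Q1 runs 1, rem=0, completes. Q0=[] Q1=[P4] Q2=[P1]
t=18-22: P4@Q1 runs 4, rem=7, quantum used, demote→Q2. Q0=[] Q1=[] Q2=[P1,P4]
t=22-29: P1@Q2 runs 7, rem=0, completes. Q0=[] Q1=[] Q2=[P4]
t=29-36: P4@Q2 runs 7, rem=0, completes. Q0=[] Q1=[] Q2=[]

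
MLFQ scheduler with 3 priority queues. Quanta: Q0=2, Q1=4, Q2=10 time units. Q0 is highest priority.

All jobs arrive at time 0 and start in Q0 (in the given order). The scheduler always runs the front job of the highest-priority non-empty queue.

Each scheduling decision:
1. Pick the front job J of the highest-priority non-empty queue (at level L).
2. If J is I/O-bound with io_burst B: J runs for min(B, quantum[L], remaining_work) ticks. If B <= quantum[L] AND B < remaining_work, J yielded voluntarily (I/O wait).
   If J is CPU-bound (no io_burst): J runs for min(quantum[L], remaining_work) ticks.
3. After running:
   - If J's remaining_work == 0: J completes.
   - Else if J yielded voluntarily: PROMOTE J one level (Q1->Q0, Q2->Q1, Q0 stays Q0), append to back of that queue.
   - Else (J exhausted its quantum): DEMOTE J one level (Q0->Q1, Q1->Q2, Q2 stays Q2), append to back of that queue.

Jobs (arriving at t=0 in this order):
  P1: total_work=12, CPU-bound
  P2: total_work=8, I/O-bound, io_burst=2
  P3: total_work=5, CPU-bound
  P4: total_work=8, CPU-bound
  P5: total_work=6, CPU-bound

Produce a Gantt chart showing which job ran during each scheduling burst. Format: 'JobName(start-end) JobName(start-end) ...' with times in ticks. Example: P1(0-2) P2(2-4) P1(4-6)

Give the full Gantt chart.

Answer: P1(0-2) P2(2-4) P3(4-6) P4(6-8) P5(8-10) P2(10-12) P2(12-14) P2(14-16) P1(16-20) P3(20-23) P4(23-27) P5(27-31) P1(31-37) P4(37-39)

Derivation:
t=0-2: P1@Q0 runs 2, rem=10, quantum used, demote→Q1. Q0=[P2,P3,P4,P5] Q1=[P1] Q2=[]
t=2-4: P2@Q0 runs 2, rem=6, I/O yield, promote→Q0. Q0=[P3,P4,P5,P2] Q1=[P1] Q2=[]
t=4-6: P3@Q0 runs 2, rem=3, quantum used, demote→Q1. Q0=[P4,P5,P2] Q1=[P1,P3] Q2=[]
t=6-8: P4@Q0 runs 2, rem=6, quantum used, demote→Q1. Q0=[P5,P2] Q1=[P1,P3,P4] Q2=[]
t=8-10: P5@Q0 runs 2, rem=4, quantum used, demote→Q1. Q0=[P2] Q1=[P1,P3,P4,P5] Q2=[]
t=10-12: P2@Q0 runs 2, rem=4, I/O yield, promote→Q0. Q0=[P2] Q1=[P1,P3,P4,P5] Q2=[]
t=12-14: P2@Q0 runs 2, rem=2, I/O yield, promote→Q0. Q0=[P2] Q1=[P1,P3,P4,P5] Q2=[]
t=14-16: P2@Q0 runs 2, rem=0, completes. Q0=[] Q1=[P1,P3,P4,P5] Q2=[]
t=16-20: P1@Q1 runs 4, rem=6, quantum used, demote→Q2. Q0=[] Q1=[P3,P4,P5] Q2=[P1]
t=20-23: P3@Q1 runs 3, rem=0, completes. Q0=[] Q1=[P4,P5] Q2=[P1]
t=23-27: P4@Q1 runs 4, rem=2, quantum used, demote→Q2. Q0=[] Q1=[P5] Q2=[P1,P4]
t=27-31: P5@Q1 runs 4, rem=0, completes. Q0=[] Q1=[] Q2=[P1,P4]
t=31-37: P1@Q2 runs 6, rem=0, completes. Q0=[] Q1=[] Q2=[P4]
t=37-39: P4@Q2 runs 2, rem=0, completes. Q0=[] Q1=[] Q2=[]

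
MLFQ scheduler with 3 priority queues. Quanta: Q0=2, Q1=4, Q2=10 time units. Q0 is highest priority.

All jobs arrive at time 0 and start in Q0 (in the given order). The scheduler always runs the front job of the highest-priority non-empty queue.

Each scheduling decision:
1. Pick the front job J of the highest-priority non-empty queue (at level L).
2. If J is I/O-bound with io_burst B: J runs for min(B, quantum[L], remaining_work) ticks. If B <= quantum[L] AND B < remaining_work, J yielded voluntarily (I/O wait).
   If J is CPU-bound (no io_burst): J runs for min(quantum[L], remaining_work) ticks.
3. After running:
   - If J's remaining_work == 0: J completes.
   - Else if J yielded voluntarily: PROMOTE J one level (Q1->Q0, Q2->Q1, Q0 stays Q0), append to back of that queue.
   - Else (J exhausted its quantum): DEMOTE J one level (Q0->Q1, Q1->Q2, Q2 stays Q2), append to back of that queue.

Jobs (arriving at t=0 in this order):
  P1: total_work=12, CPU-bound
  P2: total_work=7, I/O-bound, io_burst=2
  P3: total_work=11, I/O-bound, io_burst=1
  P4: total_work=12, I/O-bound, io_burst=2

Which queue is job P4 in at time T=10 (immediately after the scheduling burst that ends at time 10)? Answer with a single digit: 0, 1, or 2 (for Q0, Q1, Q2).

t=0-2: P1@Q0 runs 2, rem=10, quantum used, demote→Q1. Q0=[P2,P3,P4] Q1=[P1] Q2=[]
t=2-4: P2@Q0 runs 2, rem=5, I/O yield, promote→Q0. Q0=[P3,P4,P2] Q1=[P1] Q2=[]
t=4-5: P3@Q0 runs 1, rem=10, I/O yield, promote→Q0. Q0=[P4,P2,P3] Q1=[P1] Q2=[]
t=5-7: P4@Q0 runs 2, rem=10, I/O yield, promote→Q0. Q0=[P2,P3,P4] Q1=[P1] Q2=[]
t=7-9: P2@Q0 runs 2, rem=3, I/O yield, promote→Q0. Q0=[P3,P4,P2] Q1=[P1] Q2=[]
t=9-10: P3@Q0 runs 1, rem=9, I/O yield, promote→Q0. Q0=[P4,P2,P3] Q1=[P1] Q2=[]
t=10-12: P4@Q0 runs 2, rem=8, I/O yield, promote→Q0. Q0=[P2,P3,P4] Q1=[P1] Q2=[]
t=12-14: P2@Q0 runs 2, rem=1, I/O yield, promote→Q0. Q0=[P3,P4,P2] Q1=[P1] Q2=[]
t=14-15: P3@Q0 runs 1, rem=8, I/O yield, promote→Q0. Q0=[P4,P2,P3] Q1=[P1] Q2=[]
t=15-17: P4@Q0 runs 2, rem=6, I/O yield, promote→Q0. Q0=[P2,P3,P4] Q1=[P1] Q2=[]
t=17-18: P2@Q0 runs 1, rem=0, completes. Q0=[P3,P4] Q1=[P1] Q2=[]
t=18-19: P3@Q0 runs 1, rem=7, I/O yield, promote→Q0. Q0=[P4,P3] Q1=[P1] Q2=[]
t=19-21: P4@Q0 runs 2, rem=4, I/O yield, promote→Q0. Q0=[P3,P4] Q1=[P1] Q2=[]
t=21-22: P3@Q0 runs 1, rem=6, I/O yield, promote→Q0. Q0=[P4,P3] Q1=[P1] Q2=[]
t=22-24: P4@Q0 runs 2, rem=2, I/O yield, promote→Q0. Q0=[P3,P4] Q1=[P1] Q2=[]
t=24-25: P3@Q0 runs 1, rem=5, I/O yield, promote→Q0. Q0=[P4,P3] Q1=[P1] Q2=[]
t=25-27: P4@Q0 runs 2, rem=0, completes. Q0=[P3] Q1=[P1] Q2=[]
t=27-28: P3@Q0 runs 1, rem=4, I/O yield, promote→Q0. Q0=[P3] Q1=[P1] Q2=[]
t=28-29: P3@Q0 runs 1, rem=3, I/O yield, promote→Q0. Q0=[P3] Q1=[P1] Q2=[]
t=29-30: P3@Q0 runs 1, rem=2, I/O yield, promote→Q0. Q0=[P3] Q1=[P1] Q2=[]
t=30-31: P3@Q0 runs 1, rem=1, I/O yield, promote→Q0. Q0=[P3] Q1=[P1] Q2=[]
t=31-32: P3@Q0 runs 1, rem=0, completes. Q0=[] Q1=[P1] Q2=[]
t=32-36: P1@Q1 runs 4, rem=6, quantum used, demote→Q2. Q0=[] Q1=[] Q2=[P1]
t=36-42: P1@Q2 runs 6, rem=0, completes. Q0=[] Q1=[] Q2=[]

Answer: 0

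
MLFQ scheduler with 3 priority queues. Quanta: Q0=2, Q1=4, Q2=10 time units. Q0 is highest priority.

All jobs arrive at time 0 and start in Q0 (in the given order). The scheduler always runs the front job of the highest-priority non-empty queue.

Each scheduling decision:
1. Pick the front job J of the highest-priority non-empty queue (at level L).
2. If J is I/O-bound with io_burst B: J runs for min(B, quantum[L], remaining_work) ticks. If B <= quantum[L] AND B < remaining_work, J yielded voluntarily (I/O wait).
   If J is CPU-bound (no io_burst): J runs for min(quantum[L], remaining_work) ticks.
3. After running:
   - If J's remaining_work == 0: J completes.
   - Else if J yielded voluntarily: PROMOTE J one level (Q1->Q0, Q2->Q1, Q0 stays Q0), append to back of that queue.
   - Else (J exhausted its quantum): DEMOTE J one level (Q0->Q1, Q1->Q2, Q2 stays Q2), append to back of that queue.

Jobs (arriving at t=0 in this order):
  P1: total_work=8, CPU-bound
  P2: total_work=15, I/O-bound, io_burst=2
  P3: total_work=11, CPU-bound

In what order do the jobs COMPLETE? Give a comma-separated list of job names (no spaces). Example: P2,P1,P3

Answer: P2,P1,P3

Derivation:
t=0-2: P1@Q0 runs 2, rem=6, quantum used, demote→Q1. Q0=[P2,P3] Q1=[P1] Q2=[]
t=2-4: P2@Q0 runs 2, rem=13, I/O yield, promote→Q0. Q0=[P3,P2] Q1=[P1] Q2=[]
t=4-6: P3@Q0 runs 2, rem=9, quantum used, demote→Q1. Q0=[P2] Q1=[P1,P3] Q2=[]
t=6-8: P2@Q0 runs 2, rem=11, I/O yield, promote→Q0. Q0=[P2] Q1=[P1,P3] Q2=[]
t=8-10: P2@Q0 runs 2, rem=9, I/O yield, promote→Q0. Q0=[P2] Q1=[P1,P3] Q2=[]
t=10-12: P2@Q0 runs 2, rem=7, I/O yield, promote→Q0. Q0=[P2] Q1=[P1,P3] Q2=[]
t=12-14: P2@Q0 runs 2, rem=5, I/O yield, promote→Q0. Q0=[P2] Q1=[P1,P3] Q2=[]
t=14-16: P2@Q0 runs 2, rem=3, I/O yield, promote→Q0. Q0=[P2] Q1=[P1,P3] Q2=[]
t=16-18: P2@Q0 runs 2, rem=1, I/O yield, promote→Q0. Q0=[P2] Q1=[P1,P3] Q2=[]
t=18-19: P2@Q0 runs 1, rem=0, completes. Q0=[] Q1=[P1,P3] Q2=[]
t=19-23: P1@Q1 runs 4, rem=2, quantum used, demote→Q2. Q0=[] Q1=[P3] Q2=[P1]
t=23-27: P3@Q1 runs 4, rem=5, quantum used, demote→Q2. Q0=[] Q1=[] Q2=[P1,P3]
t=27-29: P1@Q2 runs 2, rem=0, completes. Q0=[] Q1=[] Q2=[P3]
t=29-34: P3@Q2 runs 5, rem=0, completes. Q0=[] Q1=[] Q2=[]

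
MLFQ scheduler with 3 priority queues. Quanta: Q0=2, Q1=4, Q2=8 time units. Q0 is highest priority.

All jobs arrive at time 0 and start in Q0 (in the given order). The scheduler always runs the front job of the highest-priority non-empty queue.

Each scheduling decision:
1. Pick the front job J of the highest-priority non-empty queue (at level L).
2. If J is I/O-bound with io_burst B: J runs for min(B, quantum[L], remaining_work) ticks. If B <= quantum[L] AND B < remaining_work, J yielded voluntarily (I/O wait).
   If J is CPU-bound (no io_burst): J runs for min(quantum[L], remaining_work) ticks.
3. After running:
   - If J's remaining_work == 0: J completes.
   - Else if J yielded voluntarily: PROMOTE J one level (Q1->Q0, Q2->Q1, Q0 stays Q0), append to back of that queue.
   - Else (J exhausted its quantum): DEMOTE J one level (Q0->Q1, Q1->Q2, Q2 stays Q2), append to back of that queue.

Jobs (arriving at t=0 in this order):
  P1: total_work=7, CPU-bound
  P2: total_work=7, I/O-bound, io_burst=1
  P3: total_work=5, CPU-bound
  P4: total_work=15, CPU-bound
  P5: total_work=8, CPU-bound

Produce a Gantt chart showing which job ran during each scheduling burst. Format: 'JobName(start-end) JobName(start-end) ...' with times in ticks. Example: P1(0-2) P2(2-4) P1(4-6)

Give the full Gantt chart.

t=0-2: P1@Q0 runs 2, rem=5, quantum used, demote→Q1. Q0=[P2,P3,P4,P5] Q1=[P1] Q2=[]
t=2-3: P2@Q0 runs 1, rem=6, I/O yield, promote→Q0. Q0=[P3,P4,P5,P2] Q1=[P1] Q2=[]
t=3-5: P3@Q0 runs 2, rem=3, quantum used, demote→Q1. Q0=[P4,P5,P2] Q1=[P1,P3] Q2=[]
t=5-7: P4@Q0 runs 2, rem=13, quantum used, demote→Q1. Q0=[P5,P2] Q1=[P1,P3,P4] Q2=[]
t=7-9: P5@Q0 runs 2, rem=6, quantum used, demote→Q1. Q0=[P2] Q1=[P1,P3,P4,P5] Q2=[]
t=9-10: P2@Q0 runs 1, rem=5, I/O yield, promote→Q0. Q0=[P2] Q1=[P1,P3,P4,P5] Q2=[]
t=10-11: P2@Q0 runs 1, rem=4, I/O yield, promote→Q0. Q0=[P2] Q1=[P1,P3,P4,P5] Q2=[]
t=11-12: P2@Q0 runs 1, rem=3, I/O yield, promote→Q0. Q0=[P2] Q1=[P1,P3,P4,P5] Q2=[]
t=12-13: P2@Q0 runs 1, rem=2, I/O yield, promote→Q0. Q0=[P2] Q1=[P1,P3,P4,P5] Q2=[]
t=13-14: P2@Q0 runs 1, rem=1, I/O yield, promote→Q0. Q0=[P2] Q1=[P1,P3,P4,P5] Q2=[]
t=14-15: P2@Q0 runs 1, rem=0, completes. Q0=[] Q1=[P1,P3,P4,P5] Q2=[]
t=15-19: P1@Q1 runs 4, rem=1, quantum used, demote→Q2. Q0=[] Q1=[P3,P4,P5] Q2=[P1]
t=19-22: P3@Q1 runs 3, rem=0, completes. Q0=[] Q1=[P4,P5] Q2=[P1]
t=22-26: P4@Q1 runs 4, rem=9, quantum used, demote→Q2. Q0=[] Q1=[P5] Q2=[P1,P4]
t=26-30: P5@Q1 runs 4, rem=2, quantum used, demote→Q2. Q0=[] Q1=[] Q2=[P1,P4,P5]
t=30-31: P1@Q2 runs 1, rem=0, completes. Q0=[] Q1=[] Q2=[P4,P5]
t=31-39: P4@Q2 runs 8, rem=1, quantum used, demote→Q2. Q0=[] Q1=[] Q2=[P5,P4]
t=39-41: P5@Q2 runs 2, rem=0, completes. Q0=[] Q1=[] Q2=[P4]
t=41-42: P4@Q2 runs 1, rem=0, completes. Q0=[] Q1=[] Q2=[]

Answer: P1(0-2) P2(2-3) P3(3-5) P4(5-7) P5(7-9) P2(9-10) P2(10-11) P2(11-12) P2(12-13) P2(13-14) P2(14-15) P1(15-19) P3(19-22) P4(22-26) P5(26-30) P1(30-31) P4(31-39) P5(39-41) P4(41-42)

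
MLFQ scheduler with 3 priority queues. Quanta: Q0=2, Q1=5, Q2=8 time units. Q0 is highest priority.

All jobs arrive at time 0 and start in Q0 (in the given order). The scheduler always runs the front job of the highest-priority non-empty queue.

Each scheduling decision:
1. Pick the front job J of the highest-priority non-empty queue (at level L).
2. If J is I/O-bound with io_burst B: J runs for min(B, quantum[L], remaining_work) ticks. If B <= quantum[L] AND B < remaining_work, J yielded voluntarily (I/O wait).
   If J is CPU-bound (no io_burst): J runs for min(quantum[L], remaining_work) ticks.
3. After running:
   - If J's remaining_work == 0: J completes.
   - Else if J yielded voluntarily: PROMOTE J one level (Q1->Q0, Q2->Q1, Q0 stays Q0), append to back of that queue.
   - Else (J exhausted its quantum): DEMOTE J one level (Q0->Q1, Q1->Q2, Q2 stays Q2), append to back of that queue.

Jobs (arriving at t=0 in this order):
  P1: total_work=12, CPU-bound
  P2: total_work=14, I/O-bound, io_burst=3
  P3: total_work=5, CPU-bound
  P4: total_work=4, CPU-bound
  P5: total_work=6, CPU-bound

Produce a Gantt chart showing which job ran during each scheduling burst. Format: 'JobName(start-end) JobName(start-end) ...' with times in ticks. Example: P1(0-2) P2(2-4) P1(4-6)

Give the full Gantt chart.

t=0-2: P1@Q0 runs 2, rem=10, quantum used, demote→Q1. Q0=[P2,P3,P4,P5] Q1=[P1] Q2=[]
t=2-4: P2@Q0 runs 2, rem=12, quantum used, demote→Q1. Q0=[P3,P4,P5] Q1=[P1,P2] Q2=[]
t=4-6: P3@Q0 runs 2, rem=3, quantum used, demote→Q1. Q0=[P4,P5] Q1=[P1,P2,P3] Q2=[]
t=6-8: P4@Q0 runs 2, rem=2, quantum used, demote→Q1. Q0=[P5] Q1=[P1,P2,P3,P4] Q2=[]
t=8-10: P5@Q0 runs 2, rem=4, quantum used, demote→Q1. Q0=[] Q1=[P1,P2,P3,P4,P5] Q2=[]
t=10-15: P1@Q1 runs 5, rem=5, quantum used, demote→Q2. Q0=[] Q1=[P2,P3,P4,P5] Q2=[P1]
t=15-18: P2@Q1 runs 3, rem=9, I/O yield, promote→Q0. Q0=[P2] Q1=[P3,P4,P5] Q2=[P1]
t=18-20: P2@Q0 runs 2, rem=7, quantum used, demote→Q1. Q0=[] Q1=[P3,P4,P5,P2] Q2=[P1]
t=20-23: P3@Q1 runs 3, rem=0, completes. Q0=[] Q1=[P4,P5,P2] Q2=[P1]
t=23-25: P4@Q1 runs 2, rem=0, completes. Q0=[] Q1=[P5,P2] Q2=[P1]
t=25-29: P5@Q1 runs 4, rem=0, completes. Q0=[] Q1=[P2] Q2=[P1]
t=29-32: P2@Q1 runs 3, rem=4, I/O yield, promote→Q0. Q0=[P2] Q1=[] Q2=[P1]
t=32-34: P2@Q0 runs 2, rem=2, quantum used, demote→Q1. Q0=[] Q1=[P2] Q2=[P1]
t=34-36: P2@Q1 runs 2, rem=0, completes. Q0=[] Q1=[] Q2=[P1]
t=36-41: P1@Q2 runs 5, rem=0, completes. Q0=[] Q1=[] Q2=[]

Answer: P1(0-2) P2(2-4) P3(4-6) P4(6-8) P5(8-10) P1(10-15) P2(15-18) P2(18-20) P3(20-23) P4(23-25) P5(25-29) P2(29-32) P2(32-34) P2(34-36) P1(36-41)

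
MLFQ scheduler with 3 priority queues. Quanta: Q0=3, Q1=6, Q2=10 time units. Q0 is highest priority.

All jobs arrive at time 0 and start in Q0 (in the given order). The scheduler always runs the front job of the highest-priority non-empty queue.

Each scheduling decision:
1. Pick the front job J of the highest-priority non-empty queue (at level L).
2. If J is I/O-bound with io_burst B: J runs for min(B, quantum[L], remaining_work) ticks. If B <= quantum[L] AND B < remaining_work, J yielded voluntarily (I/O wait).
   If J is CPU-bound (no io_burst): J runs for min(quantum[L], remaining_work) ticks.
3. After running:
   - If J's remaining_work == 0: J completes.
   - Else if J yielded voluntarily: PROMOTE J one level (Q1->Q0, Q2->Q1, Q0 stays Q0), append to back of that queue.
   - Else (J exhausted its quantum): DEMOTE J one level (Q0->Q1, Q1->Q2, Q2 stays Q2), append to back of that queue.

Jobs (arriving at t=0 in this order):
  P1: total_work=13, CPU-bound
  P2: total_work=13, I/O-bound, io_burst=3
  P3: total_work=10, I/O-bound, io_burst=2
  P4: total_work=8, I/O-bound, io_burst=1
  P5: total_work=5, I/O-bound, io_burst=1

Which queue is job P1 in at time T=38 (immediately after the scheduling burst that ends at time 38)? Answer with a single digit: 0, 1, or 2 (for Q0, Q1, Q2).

t=0-3: P1@Q0 runs 3, rem=10, quantum used, demote→Q1. Q0=[P2,P3,P4,P5] Q1=[P1] Q2=[]
t=3-6: P2@Q0 runs 3, rem=10, I/O yield, promote→Q0. Q0=[P3,P4,P5,P2] Q1=[P1] Q2=[]
t=6-8: P3@Q0 runs 2, rem=8, I/O yield, promote→Q0. Q0=[P4,P5,P2,P3] Q1=[P1] Q2=[]
t=8-9: P4@Q0 runs 1, rem=7, I/O yield, promote→Q0. Q0=[P5,P2,P3,P4] Q1=[P1] Q2=[]
t=9-10: P5@Q0 runs 1, rem=4, I/O yield, promote→Q0. Q0=[P2,P3,P4,P5] Q1=[P1] Q2=[]
t=10-13: P2@Q0 runs 3, rem=7, I/O yield, promote→Q0. Q0=[P3,P4,P5,P2] Q1=[P1] Q2=[]
t=13-15: P3@Q0 runs 2, rem=6, I/O yield, promote→Q0. Q0=[P4,P5,P2,P3] Q1=[P1] Q2=[]
t=15-16: P4@Q0 runs 1, rem=6, I/O yield, promote→Q0. Q0=[P5,P2,P3,P4] Q1=[P1] Q2=[]
t=16-17: P5@Q0 runs 1, rem=3, I/O yield, promote→Q0. Q0=[P2,P3,P4,P5] Q1=[P1] Q2=[]
t=17-20: P2@Q0 runs 3, rem=4, I/O yield, promote→Q0. Q0=[P3,P4,P5,P2] Q1=[P1] Q2=[]
t=20-22: P3@Q0 runs 2, rem=4, I/O yield, promote→Q0. Q0=[P4,P5,P2,P3] Q1=[P1] Q2=[]
t=22-23: P4@Q0 runs 1, rem=5, I/O yield, promote→Q0. Q0=[P5,P2,P3,P4] Q1=[P1] Q2=[]
t=23-24: P5@Q0 runs 1, rem=2, I/O yield, promote→Q0. Q0=[P2,P3,P4,P5] Q1=[P1] Q2=[]
t=24-27: P2@Q0 runs 3, rem=1, I/O yield, promote→Q0. Q0=[P3,P4,P5,P2] Q1=[P1] Q2=[]
t=27-29: P3@Q0 runs 2, rem=2, I/O yield, promote→Q0. Q0=[P4,P5,P2,P3] Q1=[P1] Q2=[]
t=29-30: P4@Q0 runs 1, rem=4, I/O yield, promote→Q0. Q0=[P5,P2,P3,P4] Q1=[P1] Q2=[]
t=30-31: P5@Q0 runs 1, rem=1, I/O yield, promote→Q0. Q0=[P2,P3,P4,P5] Q1=[P1] Q2=[]
t=31-32: P2@Q0 runs 1, rem=0, completes. Q0=[P3,P4,P5] Q1=[P1] Q2=[]
t=32-34: P3@Q0 runs 2, rem=0, completes. Q0=[P4,P5] Q1=[P1] Q2=[]
t=34-35: P4@Q0 runs 1, rem=3, I/O yield, promote→Q0. Q0=[P5,P4] Q1=[P1] Q2=[]
t=35-36: P5@Q0 runs 1, rem=0, completes. Q0=[P4] Q1=[P1] Q2=[]
t=36-37: P4@Q0 runs 1, rem=2, I/O yield, promote→Q0. Q0=[P4] Q1=[P1] Q2=[]
t=37-38: P4@Q0 runs 1, rem=1, I/O yield, promote→Q0. Q0=[P4] Q1=[P1] Q2=[]
t=38-39: P4@Q0 runs 1, rem=0, completes. Q0=[] Q1=[P1] Q2=[]
t=39-45: P1@Q1 runs 6, rem=4, quantum used, demote→Q2. Q0=[] Q1=[] Q2=[P1]
t=45-49: P1@Q2 runs 4, rem=0, completes. Q0=[] Q1=[] Q2=[]

Answer: 1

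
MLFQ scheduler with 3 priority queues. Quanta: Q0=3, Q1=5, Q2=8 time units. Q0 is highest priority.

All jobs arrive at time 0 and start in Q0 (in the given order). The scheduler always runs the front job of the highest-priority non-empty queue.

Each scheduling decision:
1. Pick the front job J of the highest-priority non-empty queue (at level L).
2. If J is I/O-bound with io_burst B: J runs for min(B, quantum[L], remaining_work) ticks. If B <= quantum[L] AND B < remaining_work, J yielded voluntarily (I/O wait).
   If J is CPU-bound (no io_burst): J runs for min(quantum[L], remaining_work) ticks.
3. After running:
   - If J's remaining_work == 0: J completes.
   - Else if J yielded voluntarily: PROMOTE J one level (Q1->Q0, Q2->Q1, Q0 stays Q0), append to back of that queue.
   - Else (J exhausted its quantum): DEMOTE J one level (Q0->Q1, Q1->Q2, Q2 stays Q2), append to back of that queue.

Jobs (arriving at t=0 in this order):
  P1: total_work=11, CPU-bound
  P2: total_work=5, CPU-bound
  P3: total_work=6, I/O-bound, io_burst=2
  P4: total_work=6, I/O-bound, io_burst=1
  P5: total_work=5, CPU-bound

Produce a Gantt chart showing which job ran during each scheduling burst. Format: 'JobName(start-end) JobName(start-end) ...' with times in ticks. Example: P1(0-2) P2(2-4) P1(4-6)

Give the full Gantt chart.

Answer: P1(0-3) P2(3-6) P3(6-8) P4(8-9) P5(9-12) P3(12-14) P4(14-15) P3(15-17) P4(17-18) P4(18-19) P4(19-20) P4(20-21) P1(21-26) P2(26-28) P5(28-30) P1(30-33)

Derivation:
t=0-3: P1@Q0 runs 3, rem=8, quantum used, demote→Q1. Q0=[P2,P3,P4,P5] Q1=[P1] Q2=[]
t=3-6: P2@Q0 runs 3, rem=2, quantum used, demote→Q1. Q0=[P3,P4,P5] Q1=[P1,P2] Q2=[]
t=6-8: P3@Q0 runs 2, rem=4, I/O yield, promote→Q0. Q0=[P4,P5,P3] Q1=[P1,P2] Q2=[]
t=8-9: P4@Q0 runs 1, rem=5, I/O yield, promote→Q0. Q0=[P5,P3,P4] Q1=[P1,P2] Q2=[]
t=9-12: P5@Q0 runs 3, rem=2, quantum used, demote→Q1. Q0=[P3,P4] Q1=[P1,P2,P5] Q2=[]
t=12-14: P3@Q0 runs 2, rem=2, I/O yield, promote→Q0. Q0=[P4,P3] Q1=[P1,P2,P5] Q2=[]
t=14-15: P4@Q0 runs 1, rem=4, I/O yield, promote→Q0. Q0=[P3,P4] Q1=[P1,P2,P5] Q2=[]
t=15-17: P3@Q0 runs 2, rem=0, completes. Q0=[P4] Q1=[P1,P2,P5] Q2=[]
t=17-18: P4@Q0 runs 1, rem=3, I/O yield, promote→Q0. Q0=[P4] Q1=[P1,P2,P5] Q2=[]
t=18-19: P4@Q0 runs 1, rem=2, I/O yield, promote→Q0. Q0=[P4] Q1=[P1,P2,P5] Q2=[]
t=19-20: P4@Q0 runs 1, rem=1, I/O yield, promote→Q0. Q0=[P4] Q1=[P1,P2,P5] Q2=[]
t=20-21: P4@Q0 runs 1, rem=0, completes. Q0=[] Q1=[P1,P2,P5] Q2=[]
t=21-26: P1@Q1 runs 5, rem=3, quantum used, demote→Q2. Q0=[] Q1=[P2,P5] Q2=[P1]
t=26-28: P2@Q1 runs 2, rem=0, completes. Q0=[] Q1=[P5] Q2=[P1]
t=28-30: P5@Q1 runs 2, rem=0, completes. Q0=[] Q1=[] Q2=[P1]
t=30-33: P1@Q2 runs 3, rem=0, completes. Q0=[] Q1=[] Q2=[]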